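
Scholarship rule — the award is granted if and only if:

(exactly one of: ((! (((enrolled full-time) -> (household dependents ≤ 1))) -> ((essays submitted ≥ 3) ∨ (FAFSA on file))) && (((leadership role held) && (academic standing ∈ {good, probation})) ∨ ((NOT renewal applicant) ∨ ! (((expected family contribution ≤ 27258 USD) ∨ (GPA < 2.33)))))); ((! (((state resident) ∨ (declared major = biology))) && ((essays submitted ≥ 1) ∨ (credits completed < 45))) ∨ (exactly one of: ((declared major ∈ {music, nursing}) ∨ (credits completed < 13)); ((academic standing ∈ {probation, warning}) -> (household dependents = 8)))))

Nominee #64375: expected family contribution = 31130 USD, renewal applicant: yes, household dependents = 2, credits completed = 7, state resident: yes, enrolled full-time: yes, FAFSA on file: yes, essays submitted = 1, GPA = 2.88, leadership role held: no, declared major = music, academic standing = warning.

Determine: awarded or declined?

Atomic conditions:
  enrolled full-time: yes → true
  household dependents ≤ 1: 2 ≤ 1 is false
  essays submitted ≥ 3: 1 ≥ 3 is false
  FAFSA on file: yes → true
  leadership role held: no → false
  academic standing ∈ {good, probation}: warning is not in the set → false
  NOT renewal applicant: yes → false
  expected family contribution ≤ 27258 USD: 31130 ≤ 27258 is false
  GPA < 2.33: 2.88 < 2.33 is false
  state resident: yes → true
  declared major = biology: music == biology is false
  essays submitted ≥ 1: 1 ≥ 1 is true
  credits completed < 45: 7 < 45 is true
  declared major ∈ {music, nursing}: music is in the set → true
  credits completed < 13: 7 < 13 is true
  academic standing ∈ {probation, warning}: warning is in the set → true
  household dependents = 8: 2 == 8 is false
Combine:
[1.1.1.1] true → false = false
[1.1.1] NOT false = true
[1.1.2] false OR true = true
[1.1] true → true = true
[1.2.1] false AND false = false
[1.2.2.2.1] false OR false = false
[1.2.2.2] NOT false = true
[1.2.2] false OR true = true
[1.2] false OR true = true
[1] true AND true = true
[2.1.1.1] true OR false = true
[2.1.1] NOT true = false
[2.1.2] true OR true = true
[2.1] false AND true = false
[2.2.1] true OR true = true
[2.2.2] true → false = false
[2.2] exactly-one(true, false) = true
[2] false OR true = true
[root] exactly-one(true, true) = false
Overall: false → declined

Declined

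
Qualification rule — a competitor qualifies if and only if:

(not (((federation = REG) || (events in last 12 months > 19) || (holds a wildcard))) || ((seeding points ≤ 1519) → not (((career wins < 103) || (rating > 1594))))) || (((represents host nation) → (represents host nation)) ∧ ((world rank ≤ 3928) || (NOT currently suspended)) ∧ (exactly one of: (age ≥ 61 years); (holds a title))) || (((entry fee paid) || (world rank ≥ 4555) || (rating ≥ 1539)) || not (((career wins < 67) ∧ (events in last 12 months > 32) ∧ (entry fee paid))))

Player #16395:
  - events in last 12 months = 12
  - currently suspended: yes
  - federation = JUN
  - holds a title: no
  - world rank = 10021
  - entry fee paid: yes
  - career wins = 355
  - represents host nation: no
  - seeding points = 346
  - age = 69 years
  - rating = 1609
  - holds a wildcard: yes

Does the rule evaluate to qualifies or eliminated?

Atomic conditions:
  federation = REG: JUN == REG is false
  events in last 12 months > 19: 12 > 19 is false
  holds a wildcard: yes → true
  seeding points ≤ 1519: 346 ≤ 1519 is true
  career wins < 103: 355 < 103 is false
  rating > 1594: 1609 > 1594 is true
  represents host nation: no → false
  world rank ≤ 3928: 10021 ≤ 3928 is false
  NOT currently suspended: yes → false
  age ≥ 61 years: 69 ≥ 61 is true
  holds a title: no → false
  entry fee paid: yes → true
  world rank ≥ 4555: 10021 ≥ 4555 is true
  rating ≥ 1539: 1609 ≥ 1539 is true
  career wins < 67: 355 < 67 is false
  events in last 12 months > 32: 12 > 32 is false
Combine:
[1.1.1] false OR false OR true = true
[1.1] NOT true = false
[1.2.2.1] false OR true = true
[1.2.2] NOT true = false
[1.2] true → false = false
[1] false OR false = false
[2.1] false → false (antecedent false ⇒ implication holds) = true
[2.2] false OR false = false
[2.3] exactly-one(true, false) = true
[2] true AND false AND true = false
[3.1] true OR true OR true = true
[3.2.1] false AND false AND true = false
[3.2] NOT false = true
[3] true OR true = true
[root] false OR false OR true = true
Overall: true → qualifies

Qualifies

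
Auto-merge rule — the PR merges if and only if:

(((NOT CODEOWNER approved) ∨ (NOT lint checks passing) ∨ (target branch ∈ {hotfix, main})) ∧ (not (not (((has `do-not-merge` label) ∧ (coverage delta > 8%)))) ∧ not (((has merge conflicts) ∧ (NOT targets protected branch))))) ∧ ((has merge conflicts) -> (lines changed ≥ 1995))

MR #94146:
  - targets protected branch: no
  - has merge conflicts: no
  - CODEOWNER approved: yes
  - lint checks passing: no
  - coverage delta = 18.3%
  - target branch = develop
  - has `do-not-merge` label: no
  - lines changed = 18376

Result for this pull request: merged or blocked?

Blocked

Atomic conditions:
  NOT CODEOWNER approved: yes → false
  NOT lint checks passing: no → true
  target branch ∈ {hotfix, main}: develop is not in the set → false
  has `do-not-merge` label: no → false
  coverage delta > 8%: 18.3 > 8 is true
  has merge conflicts: no → false
  NOT targets protected branch: no → true
  lines changed ≥ 1995: 18376 ≥ 1995 is true
Combine:
[1.1] false OR true OR false = true
[1.2.1.1.1] false AND true = false
[1.2.1.1] NOT false = true
[1.2.1] NOT true = false
[1.2.2.1] false AND true = false
[1.2.2] NOT false = true
[1.2] false AND true = false
[1] true AND false = false
[2] false → true (antecedent false ⇒ implication holds) = true
[root] false AND true = false
Overall: false → blocked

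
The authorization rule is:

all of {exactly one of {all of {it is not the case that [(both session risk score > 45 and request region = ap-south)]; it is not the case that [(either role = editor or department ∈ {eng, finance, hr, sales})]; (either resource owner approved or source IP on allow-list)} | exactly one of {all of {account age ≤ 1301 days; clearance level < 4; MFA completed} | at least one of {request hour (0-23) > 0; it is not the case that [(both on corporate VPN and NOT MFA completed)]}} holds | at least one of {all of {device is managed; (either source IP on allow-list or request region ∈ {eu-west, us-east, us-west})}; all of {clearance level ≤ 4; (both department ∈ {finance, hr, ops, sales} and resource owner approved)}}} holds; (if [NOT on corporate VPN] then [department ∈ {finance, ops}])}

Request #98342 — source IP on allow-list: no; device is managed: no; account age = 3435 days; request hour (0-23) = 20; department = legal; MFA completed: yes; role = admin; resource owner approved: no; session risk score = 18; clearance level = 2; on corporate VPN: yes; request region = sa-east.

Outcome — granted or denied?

Granted

Atomic conditions:
  session risk score > 45: 18 > 45 is false
  request region = ap-south: sa-east == ap-south is false
  role = editor: admin == editor is false
  department ∈ {eng, finance, hr, sales}: legal is not in the set → false
  resource owner approved: no → false
  source IP on allow-list: no → false
  account age ≤ 1301 days: 3435 ≤ 1301 is false
  clearance level < 4: 2 < 4 is true
  MFA completed: yes → true
  request hour (0-23) > 0: 20 > 0 is true
  on corporate VPN: yes → true
  NOT MFA completed: yes → false
  device is managed: no → false
  request region ∈ {eu-west, us-east, us-west}: sa-east is not in the set → false
  clearance level ≤ 4: 2 ≤ 4 is true
  department ∈ {finance, hr, ops, sales}: legal is not in the set → false
  NOT on corporate VPN: yes → false
  department ∈ {finance, ops}: legal is not in the set → false
Combine:
[1.1.1.1] false AND false = false
[1.1.1] NOT false = true
[1.1.2.1] false OR false = false
[1.1.2] NOT false = true
[1.1.3] false OR false = false
[1.1] true AND true AND false = false
[1.2.1] false AND true AND true = false
[1.2.2.2.1] true AND false = false
[1.2.2.2] NOT false = true
[1.2.2] true OR true = true
[1.2] exactly-one(false, true) = true
[1.3.1.2] false OR false = false
[1.3.1] false AND false = false
[1.3.2.2] false AND false = false
[1.3.2] true AND false = false
[1.3] false OR false = false
[1] exactly-one(false, true, false) = true
[2] false → false (antecedent false ⇒ implication holds) = true
[root] true AND true = true
Overall: true → granted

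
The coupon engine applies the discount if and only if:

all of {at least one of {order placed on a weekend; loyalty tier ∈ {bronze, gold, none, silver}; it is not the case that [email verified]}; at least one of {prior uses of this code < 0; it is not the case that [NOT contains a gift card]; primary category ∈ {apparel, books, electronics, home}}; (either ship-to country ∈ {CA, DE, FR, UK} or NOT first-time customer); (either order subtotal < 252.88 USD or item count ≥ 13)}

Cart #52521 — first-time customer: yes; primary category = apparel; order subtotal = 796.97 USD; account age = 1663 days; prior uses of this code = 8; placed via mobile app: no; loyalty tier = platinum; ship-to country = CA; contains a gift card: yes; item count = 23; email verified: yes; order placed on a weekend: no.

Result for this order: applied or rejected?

Atomic conditions:
  order placed on a weekend: no → false
  loyalty tier ∈ {bronze, gold, none, silver}: platinum is not in the set → false
  email verified: yes → true
  prior uses of this code < 0: 8 < 0 is false
  NOT contains a gift card: yes → false
  primary category ∈ {apparel, books, electronics, home}: apparel is in the set → true
  ship-to country ∈ {CA, DE, FR, UK}: CA is in the set → true
  NOT first-time customer: yes → false
  order subtotal < 252.88 USD: 796.97 < 252.88 is false
  item count ≥ 13: 23 ≥ 13 is true
Combine:
[1.3] NOT true = false
[1] false OR false OR false = false
[2.2] NOT false = true
[2] false OR true OR true = true
[3] true OR false = true
[4] false OR true = true
[root] false AND true AND true AND true = false
Overall: false → rejected

Rejected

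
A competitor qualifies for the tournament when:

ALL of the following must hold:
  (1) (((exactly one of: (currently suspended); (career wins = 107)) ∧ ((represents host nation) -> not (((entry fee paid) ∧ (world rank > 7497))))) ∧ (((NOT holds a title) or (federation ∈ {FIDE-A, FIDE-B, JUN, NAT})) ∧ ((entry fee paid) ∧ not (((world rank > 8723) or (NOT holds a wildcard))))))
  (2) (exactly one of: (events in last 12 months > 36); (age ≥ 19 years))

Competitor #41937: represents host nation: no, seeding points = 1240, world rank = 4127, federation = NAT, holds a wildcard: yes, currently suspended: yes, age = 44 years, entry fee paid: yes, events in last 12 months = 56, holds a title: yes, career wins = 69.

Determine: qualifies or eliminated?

Eliminated

Atomic conditions:
  currently suspended: yes → true
  career wins = 107: 69 == 107 is false
  represents host nation: no → false
  entry fee paid: yes → true
  world rank > 7497: 4127 > 7497 is false
  NOT holds a title: yes → false
  federation ∈ {FIDE-A, FIDE-B, JUN, NAT}: NAT is in the set → true
  world rank > 8723: 4127 > 8723 is false
  NOT holds a wildcard: yes → false
  events in last 12 months > 36: 56 > 36 is true
  age ≥ 19 years: 44 ≥ 19 is true
Combine:
[1.1.1] exactly-one(true, false) = true
[1.1.2.2.1] true AND false = false
[1.1.2.2] NOT false = true
[1.1.2] false → true (antecedent false ⇒ implication holds) = true
[1.1] true AND true = true
[1.2.1] false OR true = true
[1.2.2.2.1] false OR false = false
[1.2.2.2] NOT false = true
[1.2.2] true AND true = true
[1.2] true AND true = true
[1] true AND true = true
[2] exactly-one(true, true) = false
[root] true AND false = false
Overall: false → eliminated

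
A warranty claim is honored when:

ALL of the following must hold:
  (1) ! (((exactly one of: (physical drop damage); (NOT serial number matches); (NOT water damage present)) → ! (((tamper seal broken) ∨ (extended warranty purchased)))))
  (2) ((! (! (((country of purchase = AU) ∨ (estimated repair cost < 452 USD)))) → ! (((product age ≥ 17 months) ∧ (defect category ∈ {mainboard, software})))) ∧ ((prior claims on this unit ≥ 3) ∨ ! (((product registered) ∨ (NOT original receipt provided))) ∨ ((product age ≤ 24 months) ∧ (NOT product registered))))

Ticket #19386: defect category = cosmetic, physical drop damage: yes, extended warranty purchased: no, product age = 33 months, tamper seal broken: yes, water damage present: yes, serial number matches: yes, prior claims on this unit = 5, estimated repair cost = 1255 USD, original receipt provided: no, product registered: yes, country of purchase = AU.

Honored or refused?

Atomic conditions:
  physical drop damage: yes → true
  NOT serial number matches: yes → false
  NOT water damage present: yes → false
  tamper seal broken: yes → true
  extended warranty purchased: no → false
  country of purchase = AU: AU == AU is true
  estimated repair cost < 452 USD: 1255 < 452 is false
  product age ≥ 17 months: 33 ≥ 17 is true
  defect category ∈ {mainboard, software}: cosmetic is not in the set → false
  prior claims on this unit ≥ 3: 5 ≥ 3 is true
  product registered: yes → true
  NOT original receipt provided: no → true
  product age ≤ 24 months: 33 ≤ 24 is false
  NOT product registered: yes → false
Combine:
[1.1.1] exactly-one(true, false, false) = true
[1.1.2.1] true OR false = true
[1.1.2] NOT true = false
[1.1] true → false = false
[1] NOT false = true
[2.1.1.1.1] true OR false = true
[2.1.1.1] NOT true = false
[2.1.1] NOT false = true
[2.1.2.1] true AND false = false
[2.1.2] NOT false = true
[2.1] true → true = true
[2.2.2.1] true OR true = true
[2.2.2] NOT true = false
[2.2.3] false AND false = false
[2.2] true OR false OR false = true
[2] true AND true = true
[root] true AND true = true
Overall: true → honored

Honored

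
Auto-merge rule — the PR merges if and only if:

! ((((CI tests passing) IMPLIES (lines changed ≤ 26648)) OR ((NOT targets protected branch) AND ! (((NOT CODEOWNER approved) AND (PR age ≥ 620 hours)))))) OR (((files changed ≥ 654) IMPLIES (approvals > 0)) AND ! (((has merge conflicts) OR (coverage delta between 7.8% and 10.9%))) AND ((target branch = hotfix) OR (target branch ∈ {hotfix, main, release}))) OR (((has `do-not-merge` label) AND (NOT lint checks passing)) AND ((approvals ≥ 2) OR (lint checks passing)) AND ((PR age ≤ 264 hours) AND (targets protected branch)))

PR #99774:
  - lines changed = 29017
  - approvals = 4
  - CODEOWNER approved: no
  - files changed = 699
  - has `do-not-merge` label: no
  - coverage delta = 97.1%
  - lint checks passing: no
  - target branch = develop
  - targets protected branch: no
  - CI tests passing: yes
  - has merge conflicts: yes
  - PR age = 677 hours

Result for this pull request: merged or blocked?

Merged

Atomic conditions:
  CI tests passing: yes → true
  lines changed ≤ 26648: 29017 ≤ 26648 is false
  NOT targets protected branch: no → true
  NOT CODEOWNER approved: no → true
  PR age ≥ 620 hours: 677 ≥ 620 is true
  files changed ≥ 654: 699 ≥ 654 is true
  approvals > 0: 4 > 0 is true
  has merge conflicts: yes → true
  coverage delta between 7.8% and 10.9%: 97.1 in [7.8, 10.9] is false
  target branch = hotfix: develop == hotfix is false
  target branch ∈ {hotfix, main, release}: develop is not in the set → false
  has `do-not-merge` label: no → false
  NOT lint checks passing: no → true
  approvals ≥ 2: 4 ≥ 2 is true
  lint checks passing: no → false
  PR age ≤ 264 hours: 677 ≤ 264 is false
  targets protected branch: no → false
Combine:
[1.1.1] true → false = false
[1.1.2.2.1] true AND true = true
[1.1.2.2] NOT true = false
[1.1.2] true AND false = false
[1.1] false OR false = false
[1] NOT false = true
[2.1] true → true = true
[2.2.1] true OR false = true
[2.2] NOT true = false
[2.3] false OR false = false
[2] true AND false AND false = false
[3.1] false AND true = false
[3.2] true OR false = true
[3.3] false AND false = false
[3] false AND true AND false = false
[root] true OR false OR false = true
Overall: true → merged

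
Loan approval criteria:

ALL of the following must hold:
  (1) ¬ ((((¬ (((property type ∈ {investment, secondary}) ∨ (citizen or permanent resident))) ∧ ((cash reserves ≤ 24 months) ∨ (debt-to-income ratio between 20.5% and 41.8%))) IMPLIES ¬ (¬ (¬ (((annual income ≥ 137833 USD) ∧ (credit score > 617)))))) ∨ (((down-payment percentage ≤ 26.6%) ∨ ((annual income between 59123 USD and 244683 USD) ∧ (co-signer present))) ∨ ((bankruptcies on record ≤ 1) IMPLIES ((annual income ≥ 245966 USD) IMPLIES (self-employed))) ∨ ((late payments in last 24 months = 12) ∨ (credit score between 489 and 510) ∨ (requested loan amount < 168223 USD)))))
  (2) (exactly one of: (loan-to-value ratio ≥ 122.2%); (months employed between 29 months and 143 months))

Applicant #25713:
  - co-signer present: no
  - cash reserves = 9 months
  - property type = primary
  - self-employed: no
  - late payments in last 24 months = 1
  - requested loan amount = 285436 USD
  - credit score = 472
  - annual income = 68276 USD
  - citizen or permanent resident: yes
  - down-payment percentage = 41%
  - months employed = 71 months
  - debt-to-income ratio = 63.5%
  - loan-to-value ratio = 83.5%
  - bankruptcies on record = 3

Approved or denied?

Denied

Atomic conditions:
  property type ∈ {investment, secondary}: primary is not in the set → false
  citizen or permanent resident: yes → true
  cash reserves ≤ 24 months: 9 ≤ 24 is true
  debt-to-income ratio between 20.5% and 41.8%: 63.5 in [20.5, 41.8] is false
  annual income ≥ 137833 USD: 68276 ≥ 137833 is false
  credit score > 617: 472 > 617 is false
  down-payment percentage ≤ 26.6%: 41 ≤ 26.6 is false
  annual income between 59123 USD and 244683 USD: 68276 in [59123, 244683] is true
  co-signer present: no → false
  bankruptcies on record ≤ 1: 3 ≤ 1 is false
  annual income ≥ 245966 USD: 68276 ≥ 245966 is false
  self-employed: no → false
  late payments in last 24 months = 12: 1 == 12 is false
  credit score between 489 and 510: 472 in [489, 510] is false
  requested loan amount < 168223 USD: 285436 < 168223 is false
  loan-to-value ratio ≥ 122.2%: 83.5 ≥ 122.2 is false
  months employed between 29 months and 143 months: 71 in [29, 143] is true
Combine:
[1.1.1.1.1.1] false OR true = true
[1.1.1.1.1] NOT true = false
[1.1.1.1.2] true OR false = true
[1.1.1.1] false AND true = false
[1.1.1.2.1.1.1] false AND false = false
[1.1.1.2.1.1] NOT false = true
[1.1.1.2.1] NOT true = false
[1.1.1.2] NOT false = true
[1.1.1] false → true (antecedent false ⇒ implication holds) = true
[1.1.2.1.2] true AND false = false
[1.1.2.1] false OR false = false
[1.1.2.2.2] false → false (antecedent false ⇒ implication holds) = true
[1.1.2.2] false → true (antecedent false ⇒ implication holds) = true
[1.1.2.3] false OR false OR false = false
[1.1.2] false OR true OR false = true
[1.1] true OR true = true
[1] NOT true = false
[2] exactly-one(false, true) = true
[root] false AND true = false
Overall: false → denied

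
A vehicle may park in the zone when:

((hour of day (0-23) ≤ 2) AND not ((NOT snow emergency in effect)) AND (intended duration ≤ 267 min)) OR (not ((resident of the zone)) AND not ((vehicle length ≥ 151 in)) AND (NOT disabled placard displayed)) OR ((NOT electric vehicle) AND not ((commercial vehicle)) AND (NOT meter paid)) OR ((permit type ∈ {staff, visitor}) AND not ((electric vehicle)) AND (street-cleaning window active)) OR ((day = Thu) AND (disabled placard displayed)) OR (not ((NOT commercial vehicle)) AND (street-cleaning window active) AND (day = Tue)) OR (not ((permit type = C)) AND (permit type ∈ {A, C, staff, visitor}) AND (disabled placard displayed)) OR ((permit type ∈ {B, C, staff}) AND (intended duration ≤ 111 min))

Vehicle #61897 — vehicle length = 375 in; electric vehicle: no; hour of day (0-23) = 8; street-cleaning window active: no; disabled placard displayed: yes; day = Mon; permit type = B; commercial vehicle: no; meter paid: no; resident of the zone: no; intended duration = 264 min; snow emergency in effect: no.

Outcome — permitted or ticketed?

Atomic conditions:
  hour of day (0-23) ≤ 2: 8 ≤ 2 is false
  NOT snow emergency in effect: no → true
  intended duration ≤ 267 min: 264 ≤ 267 is true
  resident of the zone: no → false
  vehicle length ≥ 151 in: 375 ≥ 151 is true
  NOT disabled placard displayed: yes → false
  NOT electric vehicle: no → true
  commercial vehicle: no → false
  NOT meter paid: no → true
  permit type ∈ {staff, visitor}: B is not in the set → false
  electric vehicle: no → false
  street-cleaning window active: no → false
  day = Thu: Mon == Thu is false
  disabled placard displayed: yes → true
  NOT commercial vehicle: no → true
  day = Tue: Mon == Tue is false
  permit type = C: B == C is false
  permit type ∈ {A, C, staff, visitor}: B is not in the set → false
  permit type ∈ {B, C, staff}: B is in the set → true
  intended duration ≤ 111 min: 264 ≤ 111 is false
Combine:
[1.2] NOT true = false
[1] false AND false AND true = false
[2.1] NOT false = true
[2.2] NOT true = false
[2] true AND false AND false = false
[3.2] NOT false = true
[3] true AND true AND true = true
[4.2] NOT false = true
[4] false AND true AND false = false
[5] false AND true = false
[6.1] NOT true = false
[6] false AND false AND false = false
[7.1] NOT false = true
[7] true AND false AND true = false
[8] true AND false = false
[root] false OR false OR true OR false OR false OR false OR false OR false = true
Overall: true → permitted

Permitted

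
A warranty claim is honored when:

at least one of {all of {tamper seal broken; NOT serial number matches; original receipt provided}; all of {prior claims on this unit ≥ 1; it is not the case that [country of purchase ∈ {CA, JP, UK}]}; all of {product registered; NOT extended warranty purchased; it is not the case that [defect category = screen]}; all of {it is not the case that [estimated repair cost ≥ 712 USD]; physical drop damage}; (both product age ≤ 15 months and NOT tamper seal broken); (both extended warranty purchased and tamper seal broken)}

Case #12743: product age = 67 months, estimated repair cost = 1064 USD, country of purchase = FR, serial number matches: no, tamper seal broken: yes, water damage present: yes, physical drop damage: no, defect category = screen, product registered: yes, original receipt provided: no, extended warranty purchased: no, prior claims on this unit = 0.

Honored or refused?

Refused

Atomic conditions:
  tamper seal broken: yes → true
  NOT serial number matches: no → true
  original receipt provided: no → false
  prior claims on this unit ≥ 1: 0 ≥ 1 is false
  country of purchase ∈ {CA, JP, UK}: FR is not in the set → false
  product registered: yes → true
  NOT extended warranty purchased: no → true
  defect category = screen: screen == screen is true
  estimated repair cost ≥ 712 USD: 1064 ≥ 712 is true
  physical drop damage: no → false
  product age ≤ 15 months: 67 ≤ 15 is false
  NOT tamper seal broken: yes → false
  extended warranty purchased: no → false
Combine:
[1] true AND true AND false = false
[2.2] NOT false = true
[2] false AND true = false
[3.3] NOT true = false
[3] true AND true AND false = false
[4.1] NOT true = false
[4] false AND false = false
[5] false AND false = false
[6] false AND true = false
[root] false OR false OR false OR false OR false OR false = false
Overall: false → refused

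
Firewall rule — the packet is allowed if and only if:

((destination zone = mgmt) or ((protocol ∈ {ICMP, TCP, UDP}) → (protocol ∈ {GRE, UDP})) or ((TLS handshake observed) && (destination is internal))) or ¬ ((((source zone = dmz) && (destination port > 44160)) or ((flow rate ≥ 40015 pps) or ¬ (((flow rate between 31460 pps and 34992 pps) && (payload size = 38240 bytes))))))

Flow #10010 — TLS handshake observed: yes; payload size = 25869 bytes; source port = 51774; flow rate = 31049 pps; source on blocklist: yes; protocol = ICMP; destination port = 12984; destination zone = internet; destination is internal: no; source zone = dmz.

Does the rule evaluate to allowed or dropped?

Dropped

Atomic conditions:
  destination zone = mgmt: internet == mgmt is false
  protocol ∈ {ICMP, TCP, UDP}: ICMP is in the set → true
  protocol ∈ {GRE, UDP}: ICMP is not in the set → false
  TLS handshake observed: yes → true
  destination is internal: no → false
  source zone = dmz: dmz == dmz is true
  destination port > 44160: 12984 > 44160 is false
  flow rate ≥ 40015 pps: 31049 ≥ 40015 is false
  flow rate between 31460 pps and 34992 pps: 31049 in [31460, 34992] is false
  payload size = 38240 bytes: 25869 == 38240 is false
Combine:
[1.2] true → false = false
[1.3] true AND false = false
[1] false OR false OR false = false
[2.1.1] true AND false = false
[2.1.2.2.1] false AND false = false
[2.1.2.2] NOT false = true
[2.1.2] false OR true = true
[2.1] false OR true = true
[2] NOT true = false
[root] false OR false = false
Overall: false → dropped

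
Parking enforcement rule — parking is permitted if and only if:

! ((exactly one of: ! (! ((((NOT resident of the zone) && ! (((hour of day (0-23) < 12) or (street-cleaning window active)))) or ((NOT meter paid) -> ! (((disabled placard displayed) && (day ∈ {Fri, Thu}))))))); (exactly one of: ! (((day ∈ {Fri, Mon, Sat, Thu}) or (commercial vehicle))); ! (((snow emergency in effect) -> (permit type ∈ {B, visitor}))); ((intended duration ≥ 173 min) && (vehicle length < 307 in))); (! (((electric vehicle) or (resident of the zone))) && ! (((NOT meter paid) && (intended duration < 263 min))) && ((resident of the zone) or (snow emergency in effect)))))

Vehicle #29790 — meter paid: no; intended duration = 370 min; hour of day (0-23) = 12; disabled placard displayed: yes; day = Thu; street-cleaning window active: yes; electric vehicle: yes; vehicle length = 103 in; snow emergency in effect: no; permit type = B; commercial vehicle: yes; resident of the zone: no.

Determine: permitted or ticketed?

Atomic conditions:
  NOT resident of the zone: no → true
  hour of day (0-23) < 12: 12 < 12 is false
  street-cleaning window active: yes → true
  NOT meter paid: no → true
  disabled placard displayed: yes → true
  day ∈ {Fri, Thu}: Thu is in the set → true
  day ∈ {Fri, Mon, Sat, Thu}: Thu is in the set → true
  commercial vehicle: yes → true
  snow emergency in effect: no → false
  permit type ∈ {B, visitor}: B is in the set → true
  intended duration ≥ 173 min: 370 ≥ 173 is true
  vehicle length < 307 in: 103 < 307 is true
  electric vehicle: yes → true
  resident of the zone: no → false
  intended duration < 263 min: 370 < 263 is false
Combine:
[1.1.1.1.1.2.1] false OR true = true
[1.1.1.1.1.2] NOT true = false
[1.1.1.1.1] true AND false = false
[1.1.1.1.2.2.1] true AND true = true
[1.1.1.1.2.2] NOT true = false
[1.1.1.1.2] true → false = false
[1.1.1.1] false OR false = false
[1.1.1] NOT false = true
[1.1] NOT true = false
[1.2.1.1] true OR true = true
[1.2.1] NOT true = false
[1.2.2.1] false → true (antecedent false ⇒ implication holds) = true
[1.2.2] NOT true = false
[1.2.3] true AND true = true
[1.2] exactly-one(false, false, true) = true
[1.3.1.1] true OR false = true
[1.3.1] NOT true = false
[1.3.2.1] true AND false = false
[1.3.2] NOT false = true
[1.3.3] false OR false = false
[1.3] false AND true AND false = false
[1] exactly-one(false, true, false) = true
[root] NOT true = false
Overall: false → ticketed

Ticketed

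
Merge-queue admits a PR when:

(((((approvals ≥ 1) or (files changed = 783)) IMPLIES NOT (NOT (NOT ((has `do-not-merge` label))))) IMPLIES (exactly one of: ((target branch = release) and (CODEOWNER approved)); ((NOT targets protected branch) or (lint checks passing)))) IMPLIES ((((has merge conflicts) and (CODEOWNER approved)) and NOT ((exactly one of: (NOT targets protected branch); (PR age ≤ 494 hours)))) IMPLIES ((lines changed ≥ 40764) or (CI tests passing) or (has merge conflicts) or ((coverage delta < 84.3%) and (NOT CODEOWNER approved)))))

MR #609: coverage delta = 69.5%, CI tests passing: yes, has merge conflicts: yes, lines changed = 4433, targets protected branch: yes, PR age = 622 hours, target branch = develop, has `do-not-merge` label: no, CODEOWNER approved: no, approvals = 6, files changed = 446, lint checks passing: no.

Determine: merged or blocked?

Atomic conditions:
  approvals ≥ 1: 6 ≥ 1 is true
  files changed = 783: 446 == 783 is false
  has `do-not-merge` label: no → false
  target branch = release: develop == release is false
  CODEOWNER approved: no → false
  NOT targets protected branch: yes → false
  lint checks passing: no → false
  has merge conflicts: yes → true
  PR age ≤ 494 hours: 622 ≤ 494 is false
  lines changed ≥ 40764: 4433 ≥ 40764 is false
  CI tests passing: yes → true
  coverage delta < 84.3%: 69.5 < 84.3 is true
  NOT CODEOWNER approved: no → true
Combine:
[1.1.1] true OR false = true
[1.1.2.1.1] NOT false = true
[1.1.2.1] NOT true = false
[1.1.2] NOT false = true
[1.1] true → true = true
[1.2.1] false AND false = false
[1.2.2] false OR false = false
[1.2] exactly-one(false, false) = false
[1] true → false = false
[2.1.1] true AND false = false
[2.1.2.1] exactly-one(false, false) = false
[2.1.2] NOT false = true
[2.1] false AND true = false
[2.2.4] true AND true = true
[2.2] false OR true OR true OR true = true
[2] false → true (antecedent false ⇒ implication holds) = true
[root] false → true (antecedent false ⇒ implication holds) = true
Overall: true → merged

Merged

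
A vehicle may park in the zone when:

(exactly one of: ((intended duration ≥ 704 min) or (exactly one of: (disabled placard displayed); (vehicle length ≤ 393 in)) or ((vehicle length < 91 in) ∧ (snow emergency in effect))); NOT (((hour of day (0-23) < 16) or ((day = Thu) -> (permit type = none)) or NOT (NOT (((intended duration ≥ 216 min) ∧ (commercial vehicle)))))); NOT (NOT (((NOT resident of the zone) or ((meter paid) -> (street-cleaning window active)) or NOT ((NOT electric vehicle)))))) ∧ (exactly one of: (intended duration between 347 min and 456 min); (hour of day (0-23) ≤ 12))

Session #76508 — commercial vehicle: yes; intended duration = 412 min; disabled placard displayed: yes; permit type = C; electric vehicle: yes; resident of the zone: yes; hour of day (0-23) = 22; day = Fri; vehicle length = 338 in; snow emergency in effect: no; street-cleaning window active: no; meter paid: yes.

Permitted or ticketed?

Atomic conditions:
  intended duration ≥ 704 min: 412 ≥ 704 is false
  disabled placard displayed: yes → true
  vehicle length ≤ 393 in: 338 ≤ 393 is true
  vehicle length < 91 in: 338 < 91 is false
  snow emergency in effect: no → false
  hour of day (0-23) < 16: 22 < 16 is false
  day = Thu: Fri == Thu is false
  permit type = none: C == none is false
  intended duration ≥ 216 min: 412 ≥ 216 is true
  commercial vehicle: yes → true
  NOT resident of the zone: yes → false
  meter paid: yes → true
  street-cleaning window active: no → false
  NOT electric vehicle: yes → false
  intended duration between 347 min and 456 min: 412 in [347, 456] is true
  hour of day (0-23) ≤ 12: 22 ≤ 12 is false
Combine:
[1.1.2] exactly-one(true, true) = false
[1.1.3] false AND false = false
[1.1] false OR false OR false = false
[1.2.1.2] false → false (antecedent false ⇒ implication holds) = true
[1.2.1.3.1.1] true AND true = true
[1.2.1.3.1] NOT true = false
[1.2.1.3] NOT false = true
[1.2.1] false OR true OR true = true
[1.2] NOT true = false
[1.3.1.1.2] true → false = false
[1.3.1.1.3] NOT false = true
[1.3.1.1] false OR false OR true = true
[1.3.1] NOT true = false
[1.3] NOT false = true
[1] exactly-one(false, false, true) = true
[2] exactly-one(true, false) = true
[root] true AND true = true
Overall: true → permitted

Permitted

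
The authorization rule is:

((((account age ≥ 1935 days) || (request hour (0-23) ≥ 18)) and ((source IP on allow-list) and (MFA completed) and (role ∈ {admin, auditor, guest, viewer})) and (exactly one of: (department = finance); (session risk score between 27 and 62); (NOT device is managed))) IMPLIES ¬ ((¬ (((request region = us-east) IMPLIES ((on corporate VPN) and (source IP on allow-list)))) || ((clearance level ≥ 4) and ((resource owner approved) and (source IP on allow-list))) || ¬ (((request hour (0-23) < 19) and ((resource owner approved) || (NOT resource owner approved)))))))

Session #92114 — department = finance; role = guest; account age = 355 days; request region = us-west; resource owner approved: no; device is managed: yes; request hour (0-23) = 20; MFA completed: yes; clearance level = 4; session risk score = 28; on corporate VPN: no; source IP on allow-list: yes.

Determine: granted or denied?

Atomic conditions:
  account age ≥ 1935 days: 355 ≥ 1935 is false
  request hour (0-23) ≥ 18: 20 ≥ 18 is true
  source IP on allow-list: yes → true
  MFA completed: yes → true
  role ∈ {admin, auditor, guest, viewer}: guest is in the set → true
  department = finance: finance == finance is true
  session risk score between 27 and 62: 28 in [27, 62] is true
  NOT device is managed: yes → false
  request region = us-east: us-west == us-east is false
  on corporate VPN: no → false
  clearance level ≥ 4: 4 ≥ 4 is true
  resource owner approved: no → false
  request hour (0-23) < 19: 20 < 19 is false
  NOT resource owner approved: no → true
Combine:
[1.1] false OR true = true
[1.2] true AND true AND true = true
[1.3] exactly-one(true, true, false) = false
[1] true AND true AND false = false
[2.1.1.1.2] false AND true = false
[2.1.1.1] false → false (antecedent false ⇒ implication holds) = true
[2.1.1] NOT true = false
[2.1.2.2] false AND true = false
[2.1.2] true AND false = false
[2.1.3.1.2] false OR true = true
[2.1.3.1] false AND true = false
[2.1.3] NOT false = true
[2.1] false OR false OR true = true
[2] NOT true = false
[root] false → false (antecedent false ⇒ implication holds) = true
Overall: true → granted

Granted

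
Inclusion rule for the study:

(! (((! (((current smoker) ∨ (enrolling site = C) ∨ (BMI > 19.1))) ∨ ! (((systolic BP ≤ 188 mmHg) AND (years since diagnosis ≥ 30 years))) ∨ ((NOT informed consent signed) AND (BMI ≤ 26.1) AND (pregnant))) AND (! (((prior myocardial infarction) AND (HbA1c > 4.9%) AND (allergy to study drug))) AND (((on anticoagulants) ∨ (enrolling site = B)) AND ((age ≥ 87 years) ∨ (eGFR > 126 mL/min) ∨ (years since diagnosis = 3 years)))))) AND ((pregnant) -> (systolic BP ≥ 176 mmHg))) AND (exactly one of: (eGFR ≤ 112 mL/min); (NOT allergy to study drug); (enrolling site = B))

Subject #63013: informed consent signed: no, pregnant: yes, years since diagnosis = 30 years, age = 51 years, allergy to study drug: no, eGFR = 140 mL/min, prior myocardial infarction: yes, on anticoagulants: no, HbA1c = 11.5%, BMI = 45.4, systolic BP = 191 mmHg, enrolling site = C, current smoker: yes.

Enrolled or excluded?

Enrolled

Atomic conditions:
  current smoker: yes → true
  enrolling site = C: C == C is true
  BMI > 19.1: 45.4 > 19.1 is true
  systolic BP ≤ 188 mmHg: 191 ≤ 188 is false
  years since diagnosis ≥ 30 years: 30 ≥ 30 is true
  NOT informed consent signed: no → true
  BMI ≤ 26.1: 45.4 ≤ 26.1 is false
  pregnant: yes → true
  prior myocardial infarction: yes → true
  HbA1c > 4.9%: 11.5 > 4.9 is true
  allergy to study drug: no → false
  on anticoagulants: no → false
  enrolling site = B: C == B is false
  age ≥ 87 years: 51 ≥ 87 is false
  eGFR > 126 mL/min: 140 > 126 is true
  years since diagnosis = 3 years: 30 == 3 is false
  systolic BP ≥ 176 mmHg: 191 ≥ 176 is true
  eGFR ≤ 112 mL/min: 140 ≤ 112 is false
  NOT allergy to study drug: no → true
Combine:
[1.1.1.1.1.1] true OR true OR true = true
[1.1.1.1.1] NOT true = false
[1.1.1.1.2.1] false AND true = false
[1.1.1.1.2] NOT false = true
[1.1.1.1.3] true AND false AND true = false
[1.1.1.1] false OR true OR false = true
[1.1.1.2.1.1] true AND true AND false = false
[1.1.1.2.1] NOT false = true
[1.1.1.2.2.1] false OR false = false
[1.1.1.2.2.2] false OR true OR false = true
[1.1.1.2.2] false AND true = false
[1.1.1.2] true AND false = false
[1.1.1] true AND false = false
[1.1] NOT false = true
[1.2] true → true = true
[1] true AND true = true
[2] exactly-one(false, true, false) = true
[root] true AND true = true
Overall: true → enrolled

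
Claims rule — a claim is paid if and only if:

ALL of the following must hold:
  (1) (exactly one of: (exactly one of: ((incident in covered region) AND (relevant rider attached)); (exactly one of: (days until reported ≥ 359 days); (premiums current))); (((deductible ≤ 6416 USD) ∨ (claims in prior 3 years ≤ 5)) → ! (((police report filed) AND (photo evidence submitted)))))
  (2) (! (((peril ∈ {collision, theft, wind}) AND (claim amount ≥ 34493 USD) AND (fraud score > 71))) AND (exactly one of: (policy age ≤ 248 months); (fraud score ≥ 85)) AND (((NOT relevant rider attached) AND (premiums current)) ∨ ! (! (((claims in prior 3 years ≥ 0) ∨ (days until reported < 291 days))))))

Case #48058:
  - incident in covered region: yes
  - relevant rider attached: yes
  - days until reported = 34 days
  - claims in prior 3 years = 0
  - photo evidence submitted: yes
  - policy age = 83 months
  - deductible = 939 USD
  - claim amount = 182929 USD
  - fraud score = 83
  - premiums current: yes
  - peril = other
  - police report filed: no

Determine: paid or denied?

Paid

Atomic conditions:
  incident in covered region: yes → true
  relevant rider attached: yes → true
  days until reported ≥ 359 days: 34 ≥ 359 is false
  premiums current: yes → true
  deductible ≤ 6416 USD: 939 ≤ 6416 is true
  claims in prior 3 years ≤ 5: 0 ≤ 5 is true
  police report filed: no → false
  photo evidence submitted: yes → true
  peril ∈ {collision, theft, wind}: other is not in the set → false
  claim amount ≥ 34493 USD: 182929 ≥ 34493 is true
  fraud score > 71: 83 > 71 is true
  policy age ≤ 248 months: 83 ≤ 248 is true
  fraud score ≥ 85: 83 ≥ 85 is false
  NOT relevant rider attached: yes → false
  claims in prior 3 years ≥ 0: 0 ≥ 0 is true
  days until reported < 291 days: 34 < 291 is true
Combine:
[1.1.1] true AND true = true
[1.1.2] exactly-one(false, true) = true
[1.1] exactly-one(true, true) = false
[1.2.1] true OR true = true
[1.2.2.1] false AND true = false
[1.2.2] NOT false = true
[1.2] true → true = true
[1] exactly-one(false, true) = true
[2.1.1] false AND true AND true = false
[2.1] NOT false = true
[2.2] exactly-one(true, false) = true
[2.3.1] false AND true = false
[2.3.2.1.1] true OR true = true
[2.3.2.1] NOT true = false
[2.3.2] NOT false = true
[2.3] false OR true = true
[2] true AND true AND true = true
[root] true AND true = true
Overall: true → paid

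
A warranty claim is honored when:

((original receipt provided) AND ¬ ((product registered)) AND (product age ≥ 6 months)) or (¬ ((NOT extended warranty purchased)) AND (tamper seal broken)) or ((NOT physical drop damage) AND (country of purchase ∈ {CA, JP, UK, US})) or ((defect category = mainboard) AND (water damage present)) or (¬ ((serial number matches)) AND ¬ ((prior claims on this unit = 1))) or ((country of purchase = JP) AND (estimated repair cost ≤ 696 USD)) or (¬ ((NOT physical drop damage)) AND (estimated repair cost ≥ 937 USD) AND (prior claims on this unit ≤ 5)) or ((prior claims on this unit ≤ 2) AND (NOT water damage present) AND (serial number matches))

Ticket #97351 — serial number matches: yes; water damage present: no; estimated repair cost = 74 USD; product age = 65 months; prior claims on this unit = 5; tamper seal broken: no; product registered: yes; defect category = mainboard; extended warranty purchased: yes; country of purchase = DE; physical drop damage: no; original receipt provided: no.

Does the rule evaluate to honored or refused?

Atomic conditions:
  original receipt provided: no → false
  product registered: yes → true
  product age ≥ 6 months: 65 ≥ 6 is true
  NOT extended warranty purchased: yes → false
  tamper seal broken: no → false
  NOT physical drop damage: no → true
  country of purchase ∈ {CA, JP, UK, US}: DE is not in the set → false
  defect category = mainboard: mainboard == mainboard is true
  water damage present: no → false
  serial number matches: yes → true
  prior claims on this unit = 1: 5 == 1 is false
  country of purchase = JP: DE == JP is false
  estimated repair cost ≤ 696 USD: 74 ≤ 696 is true
  estimated repair cost ≥ 937 USD: 74 ≥ 937 is false
  prior claims on this unit ≤ 5: 5 ≤ 5 is true
  prior claims on this unit ≤ 2: 5 ≤ 2 is false
  NOT water damage present: no → true
Combine:
[1.2] NOT true = false
[1] false AND false AND true = false
[2.1] NOT false = true
[2] true AND false = false
[3] true AND false = false
[4] true AND false = false
[5.1] NOT true = false
[5.2] NOT false = true
[5] false AND true = false
[6] false AND true = false
[7.1] NOT true = false
[7] false AND false AND true = false
[8] false AND true AND true = false
[root] false OR false OR false OR false OR false OR false OR false OR false = false
Overall: false → refused

Refused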